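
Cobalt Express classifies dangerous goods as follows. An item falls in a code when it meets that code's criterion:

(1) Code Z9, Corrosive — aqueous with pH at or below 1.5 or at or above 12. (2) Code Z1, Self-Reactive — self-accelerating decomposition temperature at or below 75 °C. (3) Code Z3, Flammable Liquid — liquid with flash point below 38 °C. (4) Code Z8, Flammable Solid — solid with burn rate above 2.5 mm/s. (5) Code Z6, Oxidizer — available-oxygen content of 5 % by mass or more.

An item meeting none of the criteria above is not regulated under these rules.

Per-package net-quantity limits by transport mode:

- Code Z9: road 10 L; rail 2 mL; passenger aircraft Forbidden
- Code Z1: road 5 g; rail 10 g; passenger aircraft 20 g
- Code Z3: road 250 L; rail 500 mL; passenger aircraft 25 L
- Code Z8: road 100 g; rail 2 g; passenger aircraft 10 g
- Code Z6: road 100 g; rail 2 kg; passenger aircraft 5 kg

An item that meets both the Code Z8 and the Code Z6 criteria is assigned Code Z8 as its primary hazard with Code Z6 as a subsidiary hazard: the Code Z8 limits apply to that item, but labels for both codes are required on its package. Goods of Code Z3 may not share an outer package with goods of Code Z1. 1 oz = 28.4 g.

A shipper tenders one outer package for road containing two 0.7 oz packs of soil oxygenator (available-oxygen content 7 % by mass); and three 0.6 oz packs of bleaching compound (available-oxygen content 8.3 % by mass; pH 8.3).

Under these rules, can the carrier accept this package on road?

Yes

The soil oxygenator has available-oxygen content 7 % by mass, which is ≥ 5 % by mass, so it is Code Z6 (Oxidizer).
Bleaching compound: available-oxygen content 8.3 % by mass ≥ 5 % by mass → Code Z6 (Oxidizer).
Total Code Z6: (two 0.7 oz packs = 39.76 g) + (three 0.6 oz packs = 51.12 g) = 90.88 g.
90.88 g ≤ 100 g (road limit, Code Z6) — within limit.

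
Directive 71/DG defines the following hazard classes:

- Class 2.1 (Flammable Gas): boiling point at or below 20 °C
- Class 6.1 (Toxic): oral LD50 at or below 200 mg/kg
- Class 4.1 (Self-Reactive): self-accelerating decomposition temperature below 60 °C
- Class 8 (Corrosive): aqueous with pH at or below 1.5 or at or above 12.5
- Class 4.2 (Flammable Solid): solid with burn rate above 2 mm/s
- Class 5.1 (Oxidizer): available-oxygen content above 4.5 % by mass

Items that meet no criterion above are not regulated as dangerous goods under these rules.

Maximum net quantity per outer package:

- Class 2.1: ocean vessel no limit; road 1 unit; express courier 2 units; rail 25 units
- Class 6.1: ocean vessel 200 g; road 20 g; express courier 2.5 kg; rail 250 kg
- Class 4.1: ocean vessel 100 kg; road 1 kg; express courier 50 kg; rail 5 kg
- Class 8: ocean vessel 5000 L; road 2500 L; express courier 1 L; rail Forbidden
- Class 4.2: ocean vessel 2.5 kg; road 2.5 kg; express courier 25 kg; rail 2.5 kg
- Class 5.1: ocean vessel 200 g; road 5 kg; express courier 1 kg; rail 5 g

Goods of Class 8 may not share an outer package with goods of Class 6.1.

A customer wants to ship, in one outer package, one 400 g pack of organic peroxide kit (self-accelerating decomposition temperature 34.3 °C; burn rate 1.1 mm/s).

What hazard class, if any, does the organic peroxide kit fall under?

Class 4.1

Organic peroxide kit: self-accelerating decomposition temperature 34.3 °C < 60 °C → Class 4.1 (Self-Reactive).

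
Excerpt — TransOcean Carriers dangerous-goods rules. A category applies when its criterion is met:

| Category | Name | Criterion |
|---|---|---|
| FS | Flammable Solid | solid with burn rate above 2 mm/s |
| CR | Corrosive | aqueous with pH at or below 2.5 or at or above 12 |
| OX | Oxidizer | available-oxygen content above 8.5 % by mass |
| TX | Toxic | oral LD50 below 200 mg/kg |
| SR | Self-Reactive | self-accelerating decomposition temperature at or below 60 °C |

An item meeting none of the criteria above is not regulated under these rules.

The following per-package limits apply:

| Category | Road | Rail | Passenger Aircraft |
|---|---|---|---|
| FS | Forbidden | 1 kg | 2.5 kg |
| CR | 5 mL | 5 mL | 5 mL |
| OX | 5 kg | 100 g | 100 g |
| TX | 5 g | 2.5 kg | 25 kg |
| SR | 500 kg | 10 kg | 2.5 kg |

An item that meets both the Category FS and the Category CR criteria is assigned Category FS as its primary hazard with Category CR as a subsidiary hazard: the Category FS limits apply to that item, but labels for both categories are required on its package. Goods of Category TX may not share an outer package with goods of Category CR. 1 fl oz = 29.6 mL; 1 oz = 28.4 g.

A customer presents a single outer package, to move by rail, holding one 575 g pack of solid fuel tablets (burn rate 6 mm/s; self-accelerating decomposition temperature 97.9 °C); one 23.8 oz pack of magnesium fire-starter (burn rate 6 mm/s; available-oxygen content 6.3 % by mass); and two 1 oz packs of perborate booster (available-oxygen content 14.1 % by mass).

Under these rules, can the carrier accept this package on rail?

No

The solid fuel tablets have burn rate 6 mm/s, which is > 2 mm/s, so they are Category FS (Flammable Solid).
Magnesium fire-starter: burn rate 6 mm/s > 2 mm/s → Category FS (Flammable Solid).
With available-oxygen content 14.1 % by mass (> 8.5 % by mass), the perborate booster falls in Category OX.
Category OX quantity: two 1 oz packs = 56.8 g.
56.8 g ≤ 100 g (rail limit, Category OX) — within limit.
Category FS net quantity: 575 g + (one 23.8 oz pack = 675.92 g) = 1250.92 g.
That exceeds the Category FS rail limit of 1 kg.
The segregation rule (Category TX with Category CR) does not apply to Category OX with Category FS.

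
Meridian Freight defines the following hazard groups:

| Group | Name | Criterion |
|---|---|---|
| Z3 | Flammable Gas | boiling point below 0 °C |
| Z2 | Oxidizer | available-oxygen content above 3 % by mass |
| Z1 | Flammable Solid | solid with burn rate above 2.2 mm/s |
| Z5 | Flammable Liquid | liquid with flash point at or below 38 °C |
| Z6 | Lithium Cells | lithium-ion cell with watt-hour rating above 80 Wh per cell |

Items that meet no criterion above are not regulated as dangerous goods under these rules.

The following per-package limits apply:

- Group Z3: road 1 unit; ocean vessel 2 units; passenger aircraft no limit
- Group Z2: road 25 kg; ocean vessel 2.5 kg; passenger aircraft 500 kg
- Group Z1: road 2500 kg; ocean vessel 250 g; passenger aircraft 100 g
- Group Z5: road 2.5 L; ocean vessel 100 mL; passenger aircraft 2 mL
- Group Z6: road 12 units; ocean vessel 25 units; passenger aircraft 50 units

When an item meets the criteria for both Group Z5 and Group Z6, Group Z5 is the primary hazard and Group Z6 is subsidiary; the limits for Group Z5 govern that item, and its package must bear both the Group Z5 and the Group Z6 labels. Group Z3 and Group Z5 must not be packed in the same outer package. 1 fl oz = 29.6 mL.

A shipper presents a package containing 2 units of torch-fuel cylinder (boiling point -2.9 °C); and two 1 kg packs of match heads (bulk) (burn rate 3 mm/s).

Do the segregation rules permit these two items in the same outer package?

Torch-fuel cylinder: boiling point -2.9 °C < 0 °C → Group Z3 (Flammable Gas).
Match heads (bulk): burn rate 3 mm/s > 2.2 mm/s → Group Z1 (Flammable Solid).
No segregation rule bars Group Z3 with Group Z1.

Yes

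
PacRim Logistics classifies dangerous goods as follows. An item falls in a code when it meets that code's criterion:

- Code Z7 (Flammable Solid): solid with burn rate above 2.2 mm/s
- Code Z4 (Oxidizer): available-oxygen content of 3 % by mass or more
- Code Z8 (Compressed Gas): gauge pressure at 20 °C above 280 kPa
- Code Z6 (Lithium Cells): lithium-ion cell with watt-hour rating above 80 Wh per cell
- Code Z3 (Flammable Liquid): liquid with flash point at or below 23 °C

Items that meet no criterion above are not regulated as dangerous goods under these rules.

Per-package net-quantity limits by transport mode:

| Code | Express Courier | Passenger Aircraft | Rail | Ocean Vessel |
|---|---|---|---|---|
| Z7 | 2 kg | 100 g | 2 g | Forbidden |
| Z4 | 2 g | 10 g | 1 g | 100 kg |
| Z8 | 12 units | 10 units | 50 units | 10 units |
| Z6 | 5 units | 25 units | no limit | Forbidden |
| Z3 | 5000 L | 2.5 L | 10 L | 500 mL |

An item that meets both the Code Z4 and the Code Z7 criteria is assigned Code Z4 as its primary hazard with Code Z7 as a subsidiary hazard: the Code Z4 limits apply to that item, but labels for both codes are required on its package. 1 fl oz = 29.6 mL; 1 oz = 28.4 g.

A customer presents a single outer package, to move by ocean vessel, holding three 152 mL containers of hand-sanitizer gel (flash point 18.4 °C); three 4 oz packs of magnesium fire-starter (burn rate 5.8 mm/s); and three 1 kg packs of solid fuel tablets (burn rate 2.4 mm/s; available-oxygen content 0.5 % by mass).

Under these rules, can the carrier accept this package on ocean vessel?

Flash point 18.4 °C meets the Code Z3 criterion (Flammable Liquid), so the hand-sanitizer gel is Code Z3.
Magnesium fire-starter: burn rate 5.8 mm/s > 2.2 mm/s → Code Z7 (Flammable Solid).
With burn rate 2.4 mm/s (> 2.2 mm/s), the solid fuel tablets fall in Code Z7.
Code Z3 quantity: three 152 mL containers = 456 mL.
456 mL is within the ocean vessel limit of 500 mL for Code Z3.
Code Z7 net quantity: (three 4 oz packs = 340.8 g) + (three 1 kg packs = 3 kg) = 3340.8 g.
By ocean vessel, Code Z7 is Forbidden regardless of quantity.

No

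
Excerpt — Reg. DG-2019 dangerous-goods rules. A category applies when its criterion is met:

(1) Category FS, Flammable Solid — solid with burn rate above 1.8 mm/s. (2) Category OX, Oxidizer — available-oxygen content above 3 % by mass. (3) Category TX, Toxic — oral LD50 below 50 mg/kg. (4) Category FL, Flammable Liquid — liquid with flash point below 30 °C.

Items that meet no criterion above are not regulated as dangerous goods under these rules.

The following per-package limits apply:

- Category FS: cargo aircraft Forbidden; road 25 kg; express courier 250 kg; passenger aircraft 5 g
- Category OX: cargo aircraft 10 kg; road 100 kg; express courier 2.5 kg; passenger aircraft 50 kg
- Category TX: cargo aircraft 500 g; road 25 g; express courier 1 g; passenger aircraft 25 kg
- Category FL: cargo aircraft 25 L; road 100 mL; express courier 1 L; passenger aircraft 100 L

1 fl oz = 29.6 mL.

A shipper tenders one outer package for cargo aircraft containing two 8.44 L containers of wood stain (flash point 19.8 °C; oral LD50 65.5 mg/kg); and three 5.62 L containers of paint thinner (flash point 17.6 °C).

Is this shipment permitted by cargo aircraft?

With flash point 19.8 °C (< 30 °C), the wood stain falls in Category FL.
With flash point 17.6 °C (< 30 °C), the paint thinner falls in Category FL.
Total Category FL: (two 8.44 L containers = 16.88 L) + (three 5.62 L containers = 16.86 L) = 33.74 L.
33.74 L exceeds the cargo aircraft limit of 25 L for Category FL.

No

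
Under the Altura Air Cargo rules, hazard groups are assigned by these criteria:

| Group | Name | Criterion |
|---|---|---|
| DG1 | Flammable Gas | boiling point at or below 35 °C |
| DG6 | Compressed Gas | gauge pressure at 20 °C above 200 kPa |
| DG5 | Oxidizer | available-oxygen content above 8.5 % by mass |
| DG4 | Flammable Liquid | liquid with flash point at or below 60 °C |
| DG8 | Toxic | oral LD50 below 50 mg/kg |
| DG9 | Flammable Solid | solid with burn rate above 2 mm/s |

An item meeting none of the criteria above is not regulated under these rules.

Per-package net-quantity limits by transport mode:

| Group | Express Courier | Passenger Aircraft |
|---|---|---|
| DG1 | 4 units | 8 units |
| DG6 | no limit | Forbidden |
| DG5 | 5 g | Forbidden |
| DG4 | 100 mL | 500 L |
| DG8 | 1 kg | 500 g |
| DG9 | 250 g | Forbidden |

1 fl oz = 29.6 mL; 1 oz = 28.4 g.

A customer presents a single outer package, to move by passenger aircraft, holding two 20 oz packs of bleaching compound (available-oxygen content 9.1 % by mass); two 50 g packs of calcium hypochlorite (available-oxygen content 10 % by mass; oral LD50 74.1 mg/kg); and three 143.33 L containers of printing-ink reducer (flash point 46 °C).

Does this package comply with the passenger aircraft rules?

No

Bleaching compound: available-oxygen content 9.1 % by mass > 8.5 % by mass → Group DG5 (Oxidizer).
With available-oxygen content 10 % by mass (> 8.5 % by mass), the calcium hypochlorite falls in Group DG5.
Printing-ink reducer: flash point 46 °C ≤ 60 °C → Group DG4 (Flammable Liquid).
Total Group DG5: (two 20 oz packs = 1.136 kg) + (two 50 g packs = 100 g) = 1.236 kg.
Group DG5 is Forbidden by passenger aircraft.
Group DG4 quantity: three 143.33 L containers = 429.99 L.
That is within the Group DG4 passenger aircraft limit of 500 L.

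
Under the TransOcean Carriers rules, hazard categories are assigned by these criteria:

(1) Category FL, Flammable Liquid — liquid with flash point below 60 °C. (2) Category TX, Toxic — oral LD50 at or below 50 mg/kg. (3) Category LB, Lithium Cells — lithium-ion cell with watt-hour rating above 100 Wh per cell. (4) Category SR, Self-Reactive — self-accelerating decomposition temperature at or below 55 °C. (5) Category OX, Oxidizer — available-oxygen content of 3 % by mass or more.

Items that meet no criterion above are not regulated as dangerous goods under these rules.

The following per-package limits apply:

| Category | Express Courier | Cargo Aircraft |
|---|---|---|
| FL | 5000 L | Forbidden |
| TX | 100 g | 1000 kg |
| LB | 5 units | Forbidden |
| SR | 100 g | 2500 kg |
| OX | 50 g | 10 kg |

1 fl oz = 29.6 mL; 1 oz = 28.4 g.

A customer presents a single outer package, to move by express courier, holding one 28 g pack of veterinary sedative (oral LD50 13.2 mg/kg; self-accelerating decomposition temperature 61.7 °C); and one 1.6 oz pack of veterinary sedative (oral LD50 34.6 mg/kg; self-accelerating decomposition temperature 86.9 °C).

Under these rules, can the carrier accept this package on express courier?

Veterinary sedative: oral LD50 13.2 mg/kg ≤ 50 mg/kg → Category TX (Toxic).
The veterinary sedative has oral LD50 34.6 mg/kg, which is ≤ 50 mg/kg, so it is Category TX (Toxic).
Category TX net quantity: 28 g + (one 1.6 oz pack = 45.44 g) = 73.44 g.
That is within the Category TX express courier limit of 100 g.

Yes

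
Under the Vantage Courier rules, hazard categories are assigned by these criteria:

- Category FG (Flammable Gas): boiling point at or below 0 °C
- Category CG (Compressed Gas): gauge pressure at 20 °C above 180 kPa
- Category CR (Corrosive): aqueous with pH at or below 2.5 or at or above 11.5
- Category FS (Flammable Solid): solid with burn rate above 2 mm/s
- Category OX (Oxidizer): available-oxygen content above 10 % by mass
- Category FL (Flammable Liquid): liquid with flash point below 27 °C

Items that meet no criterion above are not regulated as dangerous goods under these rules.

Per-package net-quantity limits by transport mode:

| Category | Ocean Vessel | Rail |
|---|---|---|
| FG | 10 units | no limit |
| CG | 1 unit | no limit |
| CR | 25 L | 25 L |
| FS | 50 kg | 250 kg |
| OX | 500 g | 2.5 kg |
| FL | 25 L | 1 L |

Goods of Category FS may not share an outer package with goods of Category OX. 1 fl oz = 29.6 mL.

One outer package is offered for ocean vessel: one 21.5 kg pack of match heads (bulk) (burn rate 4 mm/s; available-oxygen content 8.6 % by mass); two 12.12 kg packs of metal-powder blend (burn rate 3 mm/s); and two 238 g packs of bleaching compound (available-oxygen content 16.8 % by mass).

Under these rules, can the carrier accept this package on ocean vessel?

Match heads (bulk): burn rate 4 mm/s > 2 mm/s → Category FS (Flammable Solid).
With burn rate 3 mm/s (> 2 mm/s), the metal-powder blend falls in Category FS.
The bleaching compound has available-oxygen content 16.8 % by mass, which is > 10 % by mass, so it is Category OX (Oxidizer).
Category FS net quantity: 21.5 kg + (two 12.12 kg packs = 24.24 kg) = 45.74 kg.
That is within the Category FS ocean vessel limit of 50 kg.
Category OX quantity: two 238 g packs = 476 g.
That is within the Category OX ocean vessel limit of 500 g.
Category FS and Category OX may not share an outer package.

No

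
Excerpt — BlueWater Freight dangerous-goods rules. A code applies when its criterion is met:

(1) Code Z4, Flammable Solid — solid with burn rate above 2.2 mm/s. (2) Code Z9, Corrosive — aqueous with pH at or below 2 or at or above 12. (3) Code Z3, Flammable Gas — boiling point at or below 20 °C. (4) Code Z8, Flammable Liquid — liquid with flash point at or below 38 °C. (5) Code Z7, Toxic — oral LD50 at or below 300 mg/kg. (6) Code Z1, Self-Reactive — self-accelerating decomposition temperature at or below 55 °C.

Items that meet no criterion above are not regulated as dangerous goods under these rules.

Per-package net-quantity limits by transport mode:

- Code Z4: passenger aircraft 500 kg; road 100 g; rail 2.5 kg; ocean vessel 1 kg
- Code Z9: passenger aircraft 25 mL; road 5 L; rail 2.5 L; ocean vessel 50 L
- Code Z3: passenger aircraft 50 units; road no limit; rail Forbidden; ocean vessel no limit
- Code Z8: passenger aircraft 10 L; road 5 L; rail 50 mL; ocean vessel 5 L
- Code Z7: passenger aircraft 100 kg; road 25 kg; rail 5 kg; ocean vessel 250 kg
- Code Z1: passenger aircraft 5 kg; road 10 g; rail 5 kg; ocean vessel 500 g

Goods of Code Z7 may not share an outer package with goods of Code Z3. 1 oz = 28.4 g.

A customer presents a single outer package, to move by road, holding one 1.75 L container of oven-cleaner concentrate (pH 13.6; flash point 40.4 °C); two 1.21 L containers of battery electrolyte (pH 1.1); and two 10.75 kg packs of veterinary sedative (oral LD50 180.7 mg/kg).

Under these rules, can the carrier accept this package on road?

Yes

With pH 13.6 (≥ 12), the oven-cleaner concentrate falls in Code Z9.
Battery electrolyte: pH 1.1 ≤ 2 → Code Z9 (Corrosive).
With oral LD50 180.7 mg/kg (≤ 300 mg/kg), the veterinary sedative falls in Code Z7.
Code Z9 net quantity: 1.75 L + (two 1.21 L containers = 2.42 L) = 4.17 L.
4.17 L ≤ 5 L (road limit, Code Z9) — within limit.
Code Z7 quantity: two 10.75 kg packs = 21.5 kg.
21.5 kg ≤ 25 kg (road limit, Code Z7) — within limit.
The segregation rule (Code Z7 with Code Z3) does not apply to Code Z9 with Code Z7.
Every hazard code is within its road limit and no segregation rule is violated.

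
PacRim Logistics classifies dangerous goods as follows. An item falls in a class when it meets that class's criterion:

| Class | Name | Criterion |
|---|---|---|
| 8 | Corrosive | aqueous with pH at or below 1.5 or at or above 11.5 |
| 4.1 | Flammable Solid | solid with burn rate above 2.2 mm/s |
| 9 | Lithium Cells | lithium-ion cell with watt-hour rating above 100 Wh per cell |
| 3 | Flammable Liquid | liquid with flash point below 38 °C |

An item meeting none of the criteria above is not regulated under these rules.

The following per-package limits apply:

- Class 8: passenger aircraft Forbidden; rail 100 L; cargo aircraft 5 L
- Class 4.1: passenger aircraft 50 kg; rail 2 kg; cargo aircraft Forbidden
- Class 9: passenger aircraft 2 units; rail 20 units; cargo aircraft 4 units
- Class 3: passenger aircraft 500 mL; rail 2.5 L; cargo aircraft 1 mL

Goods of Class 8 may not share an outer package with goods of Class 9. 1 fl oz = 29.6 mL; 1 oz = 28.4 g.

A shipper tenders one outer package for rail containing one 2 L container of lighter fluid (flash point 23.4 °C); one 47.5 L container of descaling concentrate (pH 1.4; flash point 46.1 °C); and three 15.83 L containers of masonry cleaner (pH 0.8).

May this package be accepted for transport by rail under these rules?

With flash point 23.4 °C (< 38 °C), the lighter fluid falls in Class 3.
Descaling concentrate: pH 1.4 ≤ 1.5 → Class 8 (Corrosive).
pH 0.8 meets the Class 8 criterion (Corrosive), so the masonry cleaner is Class 8.
Class 8 net quantity: 47.5 L + (three 15.83 L containers = 47.49 L) = 94.99 L.
That is within the Class 8 rail limit of 100 L.
Class 3 quantity: 2 L.
That is within the Class 3 rail limit of 2.5 L.
The segregation rule (Class 8 with Class 9) does not apply to Class 8 with Class 3.
Every hazard class is within its rail limit and no segregation rule is violated.

Yes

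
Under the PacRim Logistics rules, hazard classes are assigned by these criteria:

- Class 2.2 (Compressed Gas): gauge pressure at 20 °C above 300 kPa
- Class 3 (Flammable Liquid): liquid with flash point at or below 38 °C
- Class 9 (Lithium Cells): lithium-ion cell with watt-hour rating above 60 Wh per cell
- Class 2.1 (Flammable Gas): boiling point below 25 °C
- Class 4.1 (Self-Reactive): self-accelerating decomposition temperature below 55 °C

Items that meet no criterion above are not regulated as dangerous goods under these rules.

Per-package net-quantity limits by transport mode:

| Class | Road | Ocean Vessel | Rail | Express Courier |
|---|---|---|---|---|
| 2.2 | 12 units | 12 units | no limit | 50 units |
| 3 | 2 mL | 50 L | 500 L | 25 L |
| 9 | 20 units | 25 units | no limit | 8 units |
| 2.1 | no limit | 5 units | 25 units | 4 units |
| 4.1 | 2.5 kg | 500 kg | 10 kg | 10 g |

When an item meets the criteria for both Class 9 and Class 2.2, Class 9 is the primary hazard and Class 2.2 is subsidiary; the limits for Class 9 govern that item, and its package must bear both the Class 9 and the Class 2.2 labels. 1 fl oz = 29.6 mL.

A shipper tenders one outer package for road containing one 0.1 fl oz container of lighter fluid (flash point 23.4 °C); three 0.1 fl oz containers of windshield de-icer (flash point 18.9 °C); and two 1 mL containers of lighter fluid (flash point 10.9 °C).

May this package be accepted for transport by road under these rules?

No

Flash point 23.4 °C meets the Class 3 criterion (Flammable Liquid), so the lighter fluid is Class 3.
Flash point 18.9 °C meets the Class 3 criterion (Flammable Liquid), so the windshield de-icer is Class 3.
Flash point 10.9 °C meets the Class 3 criterion (Flammable Liquid), so the lighter fluid is Class 3.
Class 3 net quantity: (one 0.1 fl oz container = 2.96 mL) + (three 0.1 fl oz containers = 8.88 mL) + (two 1 mL containers = 2 mL) = 13.84 mL.
That exceeds the Class 3 road limit of 2 mL.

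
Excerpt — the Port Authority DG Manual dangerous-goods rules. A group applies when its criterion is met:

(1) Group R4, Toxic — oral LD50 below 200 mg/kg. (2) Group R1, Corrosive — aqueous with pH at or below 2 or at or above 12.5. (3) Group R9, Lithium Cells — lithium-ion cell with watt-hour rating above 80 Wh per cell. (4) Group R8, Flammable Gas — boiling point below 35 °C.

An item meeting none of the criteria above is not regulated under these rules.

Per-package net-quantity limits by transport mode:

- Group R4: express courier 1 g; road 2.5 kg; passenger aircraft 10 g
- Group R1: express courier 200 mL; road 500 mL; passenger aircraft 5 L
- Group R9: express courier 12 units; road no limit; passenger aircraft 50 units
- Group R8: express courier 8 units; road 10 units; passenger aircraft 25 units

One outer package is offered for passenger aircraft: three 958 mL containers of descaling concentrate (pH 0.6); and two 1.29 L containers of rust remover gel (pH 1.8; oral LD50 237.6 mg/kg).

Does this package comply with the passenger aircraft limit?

No

The descaling concentrate has pH 0.6, which is ≤ 2, so it is Group R1 (Corrosive).
Rust remover gel: pH 1.8 ≤ 2 → Group R1 (Corrosive).
Total Group R1: (three 958 mL containers = 2.874 L) + (two 1.29 L containers = 2.58 L) = 5.454 L.
5.454 L > 5 L (passenger aircraft limit, Group R1) — over the limit.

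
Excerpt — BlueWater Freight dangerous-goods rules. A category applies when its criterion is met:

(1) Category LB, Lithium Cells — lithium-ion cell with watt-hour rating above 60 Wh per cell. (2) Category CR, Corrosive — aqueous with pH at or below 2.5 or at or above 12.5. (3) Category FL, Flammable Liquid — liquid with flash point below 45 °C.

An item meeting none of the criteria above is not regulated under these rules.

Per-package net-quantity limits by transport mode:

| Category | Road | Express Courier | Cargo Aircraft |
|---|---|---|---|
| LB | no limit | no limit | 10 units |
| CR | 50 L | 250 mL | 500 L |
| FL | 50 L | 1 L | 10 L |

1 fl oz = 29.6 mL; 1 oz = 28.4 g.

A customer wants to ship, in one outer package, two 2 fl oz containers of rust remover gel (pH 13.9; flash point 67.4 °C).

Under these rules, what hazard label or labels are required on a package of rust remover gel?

With pH 13.9 (≥ 12.5), the rust remover gel falls in Category CR.
Only the Category CR label is required.

Category CR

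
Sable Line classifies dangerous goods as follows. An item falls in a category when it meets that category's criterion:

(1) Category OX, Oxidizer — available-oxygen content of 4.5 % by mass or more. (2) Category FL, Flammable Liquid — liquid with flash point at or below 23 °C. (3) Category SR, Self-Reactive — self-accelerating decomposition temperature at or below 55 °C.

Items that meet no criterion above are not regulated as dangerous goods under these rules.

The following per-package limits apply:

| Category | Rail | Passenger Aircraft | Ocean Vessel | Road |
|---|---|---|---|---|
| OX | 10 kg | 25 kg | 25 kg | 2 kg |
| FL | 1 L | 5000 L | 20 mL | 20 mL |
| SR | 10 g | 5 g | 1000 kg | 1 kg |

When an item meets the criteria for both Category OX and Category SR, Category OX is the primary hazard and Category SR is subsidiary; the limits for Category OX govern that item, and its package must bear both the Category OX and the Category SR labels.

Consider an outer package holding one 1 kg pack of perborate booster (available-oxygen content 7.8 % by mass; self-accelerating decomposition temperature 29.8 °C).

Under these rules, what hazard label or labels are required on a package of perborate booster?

Category OX and SR

With available-oxygen content 7.8 % by mass (≥ 4.5 % by mass), the perborate booster falls in Category OX.
Self-accelerating decomposition temperature 29.8 °C meets the Category SR criterion (Self-Reactive), so the perborate booster is Category SR.
By the precedence rule Category OX is primary and Category SR is subsidiary, and that rule requires both labels on the package.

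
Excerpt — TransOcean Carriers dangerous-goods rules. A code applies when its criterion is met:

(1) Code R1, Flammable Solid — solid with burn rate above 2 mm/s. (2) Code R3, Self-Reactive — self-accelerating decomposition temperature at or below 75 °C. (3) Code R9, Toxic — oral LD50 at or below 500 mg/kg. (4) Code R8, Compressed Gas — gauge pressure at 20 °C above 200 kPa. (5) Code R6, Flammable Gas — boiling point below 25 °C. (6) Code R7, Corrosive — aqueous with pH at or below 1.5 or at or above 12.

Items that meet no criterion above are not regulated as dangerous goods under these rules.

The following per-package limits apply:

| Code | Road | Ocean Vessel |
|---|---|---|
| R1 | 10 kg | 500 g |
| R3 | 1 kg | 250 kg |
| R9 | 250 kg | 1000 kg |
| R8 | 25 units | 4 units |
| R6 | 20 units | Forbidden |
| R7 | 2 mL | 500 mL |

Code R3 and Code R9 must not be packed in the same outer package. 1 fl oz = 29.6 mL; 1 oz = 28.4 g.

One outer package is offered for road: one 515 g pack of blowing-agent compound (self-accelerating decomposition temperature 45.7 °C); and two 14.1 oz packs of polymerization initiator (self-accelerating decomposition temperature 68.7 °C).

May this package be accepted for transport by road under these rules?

No

With self-accelerating decomposition temperature 45.7 °C (≤ 75 °C), the blowing-agent compound falls in Code R3.
With self-accelerating decomposition temperature 68.7 °C (≤ 75 °C), the polymerization initiator falls in Code R3.
Total Code R3: 515 g + (two 14.1 oz packs = 800.88 g) = 1315.88 g.
1315.88 g exceeds the road limit of 1 kg for Code R3.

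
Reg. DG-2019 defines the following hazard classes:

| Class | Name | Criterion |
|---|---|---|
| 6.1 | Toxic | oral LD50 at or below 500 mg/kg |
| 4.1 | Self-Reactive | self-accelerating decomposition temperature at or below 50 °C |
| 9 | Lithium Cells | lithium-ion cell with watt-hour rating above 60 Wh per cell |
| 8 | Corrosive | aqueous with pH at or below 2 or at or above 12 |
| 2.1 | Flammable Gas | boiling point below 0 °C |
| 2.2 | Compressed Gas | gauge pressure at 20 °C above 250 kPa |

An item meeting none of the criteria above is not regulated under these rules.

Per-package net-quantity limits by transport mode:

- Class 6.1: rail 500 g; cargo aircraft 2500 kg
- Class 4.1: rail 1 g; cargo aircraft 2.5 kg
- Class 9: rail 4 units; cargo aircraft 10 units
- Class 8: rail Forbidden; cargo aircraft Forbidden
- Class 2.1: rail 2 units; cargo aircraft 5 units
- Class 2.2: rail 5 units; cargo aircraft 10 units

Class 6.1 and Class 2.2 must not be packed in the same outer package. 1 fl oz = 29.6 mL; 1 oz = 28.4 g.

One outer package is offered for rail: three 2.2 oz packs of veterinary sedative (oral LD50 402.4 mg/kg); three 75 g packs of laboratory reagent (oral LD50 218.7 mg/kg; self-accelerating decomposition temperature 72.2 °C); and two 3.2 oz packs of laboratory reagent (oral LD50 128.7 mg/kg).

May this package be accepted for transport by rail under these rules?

The veterinary sedative has oral LD50 402.4 mg/kg, which is ≤ 500 mg/kg, so it is Class 6.1 (Toxic).
Oral LD50 218.7 mg/kg meets the Class 6.1 criterion (Toxic), so the laboratory reagent is Class 6.1.
Oral LD50 128.7 mg/kg meets the Class 6.1 criterion (Toxic), so the laboratory reagent is Class 6.1.
Class 6.1 net quantity: (three 2.2 oz packs = 187.44 g) + (three 75 g packs = 225 g) + (two 3.2 oz packs = 181.76 g) = 594.2 g.
594.2 g > 500 g (rail limit, Class 6.1) — over the limit.

No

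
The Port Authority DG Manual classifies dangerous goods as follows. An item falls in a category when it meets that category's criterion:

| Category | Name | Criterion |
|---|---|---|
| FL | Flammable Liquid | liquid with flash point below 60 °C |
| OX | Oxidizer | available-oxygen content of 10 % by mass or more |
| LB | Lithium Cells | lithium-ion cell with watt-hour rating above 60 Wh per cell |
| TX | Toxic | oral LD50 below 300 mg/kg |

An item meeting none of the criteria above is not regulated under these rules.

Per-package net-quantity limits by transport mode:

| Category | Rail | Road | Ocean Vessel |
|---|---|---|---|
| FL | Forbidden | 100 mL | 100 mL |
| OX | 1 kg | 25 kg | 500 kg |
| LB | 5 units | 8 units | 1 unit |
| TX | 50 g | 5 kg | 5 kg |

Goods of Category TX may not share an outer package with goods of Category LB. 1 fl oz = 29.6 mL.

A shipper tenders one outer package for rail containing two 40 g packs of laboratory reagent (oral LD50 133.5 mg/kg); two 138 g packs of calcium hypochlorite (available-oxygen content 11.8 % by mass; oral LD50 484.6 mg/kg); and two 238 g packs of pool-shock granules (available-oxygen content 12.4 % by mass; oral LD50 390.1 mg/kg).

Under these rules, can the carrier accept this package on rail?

With oral LD50 133.5 mg/kg (< 300 mg/kg), the laboratory reagent falls in Category TX.
Available-oxygen content 11.8 % by mass meets the Category OX criterion (Oxidizer), so the calcium hypochlorite is Category OX.
With available-oxygen content 12.4 % by mass (≥ 10 % by mass), the pool-shock granules fall in Category OX.
Category OX net quantity: (two 138 g packs = 276 g) + (two 238 g packs = 476 g) = 752 g.
That is within the Category OX rail limit of 1 kg.
Category TX quantity: two 40 g packs = 80 g.
80 g exceeds the rail limit of 50 g for Category TX.
The segregation rule (Category TX with Category LB) does not apply to Category OX with Category TX.

No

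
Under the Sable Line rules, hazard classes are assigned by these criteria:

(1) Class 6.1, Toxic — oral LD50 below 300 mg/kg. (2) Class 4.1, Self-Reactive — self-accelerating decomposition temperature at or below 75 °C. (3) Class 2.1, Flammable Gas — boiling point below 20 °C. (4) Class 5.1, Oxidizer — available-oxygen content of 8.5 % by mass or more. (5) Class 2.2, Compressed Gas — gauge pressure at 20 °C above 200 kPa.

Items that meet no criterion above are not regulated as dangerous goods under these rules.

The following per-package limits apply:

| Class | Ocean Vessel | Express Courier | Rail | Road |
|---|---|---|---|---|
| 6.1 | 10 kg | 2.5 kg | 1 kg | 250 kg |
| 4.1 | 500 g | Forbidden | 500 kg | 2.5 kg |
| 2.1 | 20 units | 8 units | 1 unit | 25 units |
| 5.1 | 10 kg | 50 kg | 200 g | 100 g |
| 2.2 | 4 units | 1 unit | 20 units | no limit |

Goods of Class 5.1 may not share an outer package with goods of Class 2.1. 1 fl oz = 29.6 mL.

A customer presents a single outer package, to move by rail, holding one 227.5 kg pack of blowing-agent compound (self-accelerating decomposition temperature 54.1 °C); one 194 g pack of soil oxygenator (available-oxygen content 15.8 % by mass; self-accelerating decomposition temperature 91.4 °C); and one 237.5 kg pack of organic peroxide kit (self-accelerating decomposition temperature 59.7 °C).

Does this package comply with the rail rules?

Yes

Self-accelerating decomposition temperature 54.1 °C meets the Class 4.1 criterion (Self-Reactive), so the blowing-agent compound is Class 4.1.
The soil oxygenator has available-oxygen content 15.8 % by mass, which is ≥ 8.5 % by mass, so it is Class 5.1 (Oxidizer).
With self-accelerating decomposition temperature 59.7 °C (≤ 75 °C), the organic peroxide kit falls in Class 4.1.
Class 5.1 quantity: 194 g.
194 g is within the rail limit of 200 g for Class 5.1.
Total Class 4.1: 227.5 kg + 237.5 kg = 465 kg.
465 kg is within the rail limit of 500 kg for Class 4.1.
The segregation rule (Class 5.1 with Class 2.1) does not apply to Class 5.1 with Class 4.1.
Every hazard class is within its rail limit and no segregation rule is violated.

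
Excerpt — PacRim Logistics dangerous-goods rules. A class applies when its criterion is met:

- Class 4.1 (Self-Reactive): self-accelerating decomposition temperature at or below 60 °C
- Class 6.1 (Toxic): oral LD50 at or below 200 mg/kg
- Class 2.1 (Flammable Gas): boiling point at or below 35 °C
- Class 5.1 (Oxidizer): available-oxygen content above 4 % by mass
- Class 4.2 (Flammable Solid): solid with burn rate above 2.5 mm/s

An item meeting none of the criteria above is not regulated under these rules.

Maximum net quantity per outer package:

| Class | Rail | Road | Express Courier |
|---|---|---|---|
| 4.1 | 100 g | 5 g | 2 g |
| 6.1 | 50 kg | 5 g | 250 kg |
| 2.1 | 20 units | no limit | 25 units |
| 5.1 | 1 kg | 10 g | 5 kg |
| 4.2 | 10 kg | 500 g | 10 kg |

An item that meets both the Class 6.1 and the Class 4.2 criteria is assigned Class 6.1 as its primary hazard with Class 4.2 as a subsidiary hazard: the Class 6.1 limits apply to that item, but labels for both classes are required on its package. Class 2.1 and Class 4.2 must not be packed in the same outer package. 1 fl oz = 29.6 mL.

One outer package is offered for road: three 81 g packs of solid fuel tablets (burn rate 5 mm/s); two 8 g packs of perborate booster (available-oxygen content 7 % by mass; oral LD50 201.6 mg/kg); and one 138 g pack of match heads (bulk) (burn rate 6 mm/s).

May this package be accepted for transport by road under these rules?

The solid fuel tablets have burn rate 5 mm/s, which is > 2.5 mm/s, so they are Class 4.2 (Flammable Solid).
The perborate booster has available-oxygen content 7 % by mass, which is > 4 % by mass, so it is Class 5.1 (Oxidizer).
Match heads (bulk): burn rate 6 mm/s > 2.5 mm/s → Class 4.2 (Flammable Solid).
Class 5.1 quantity: two 8 g packs = 16 g.
16 g exceeds the road limit of 10 g for Class 5.1.
Total Class 4.2: (three 81 g packs = 243 g) + 138 g = 381 g.
381 g ≤ 500 g (road limit, Class 4.2) — within limit.
The segregation rule (Class 2.1 with Class 4.2) does not apply to Class 5.1 with Class 4.2.

No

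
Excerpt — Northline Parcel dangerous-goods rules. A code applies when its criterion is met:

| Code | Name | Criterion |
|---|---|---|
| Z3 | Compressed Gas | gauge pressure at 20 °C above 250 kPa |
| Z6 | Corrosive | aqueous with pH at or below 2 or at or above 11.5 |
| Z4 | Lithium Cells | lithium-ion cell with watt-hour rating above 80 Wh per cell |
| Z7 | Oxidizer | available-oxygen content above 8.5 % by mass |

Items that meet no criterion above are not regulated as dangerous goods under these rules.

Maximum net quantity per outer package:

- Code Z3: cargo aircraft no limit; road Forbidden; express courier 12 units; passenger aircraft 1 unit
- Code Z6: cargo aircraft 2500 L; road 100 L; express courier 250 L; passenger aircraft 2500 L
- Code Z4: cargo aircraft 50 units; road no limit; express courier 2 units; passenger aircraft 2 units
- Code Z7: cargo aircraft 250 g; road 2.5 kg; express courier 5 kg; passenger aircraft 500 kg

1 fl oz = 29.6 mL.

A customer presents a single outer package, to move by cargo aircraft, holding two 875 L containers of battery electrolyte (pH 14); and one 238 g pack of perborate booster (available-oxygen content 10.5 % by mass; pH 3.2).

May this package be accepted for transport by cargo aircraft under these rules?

Yes

The battery electrolyte has pH 14, which is ≥ 11.5, so it is Code Z6 (Corrosive).
Available-oxygen content 10.5 % by mass meets the Code Z7 criterion (Oxidizer), so the perborate booster is Code Z7.
Code Z6 quantity: two 875 L containers = 1750 L.
1750 L is within the cargo aircraft limit of 2500 L for Code Z6.
Code Z7 quantity: 238 g.
238 g is within the cargo aircraft limit of 250 g for Code Z7.
Every hazard code is within its cargo aircraft limit and no segregation rule is violated.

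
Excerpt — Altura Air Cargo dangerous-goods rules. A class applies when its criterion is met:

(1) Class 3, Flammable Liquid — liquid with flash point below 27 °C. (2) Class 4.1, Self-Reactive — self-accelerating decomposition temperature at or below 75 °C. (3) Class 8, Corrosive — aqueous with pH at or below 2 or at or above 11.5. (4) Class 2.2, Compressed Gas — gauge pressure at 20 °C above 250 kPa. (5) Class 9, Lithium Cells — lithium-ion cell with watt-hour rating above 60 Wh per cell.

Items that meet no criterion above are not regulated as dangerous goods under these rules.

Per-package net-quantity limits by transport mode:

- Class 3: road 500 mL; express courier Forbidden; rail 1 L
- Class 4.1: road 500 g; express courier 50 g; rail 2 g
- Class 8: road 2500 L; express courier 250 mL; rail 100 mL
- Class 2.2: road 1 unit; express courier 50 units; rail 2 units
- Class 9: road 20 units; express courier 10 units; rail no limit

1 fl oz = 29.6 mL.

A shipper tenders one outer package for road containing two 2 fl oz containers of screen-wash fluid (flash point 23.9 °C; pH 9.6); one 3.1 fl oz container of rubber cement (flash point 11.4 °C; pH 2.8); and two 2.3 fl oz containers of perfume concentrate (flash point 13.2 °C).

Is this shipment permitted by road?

Screen-wash fluid: flash point 23.9 °C < 27 °C → Class 3 (Flammable Liquid).
With flash point 11.4 °C (< 27 °C), the rubber cement falls in Class 3.
Flash point 13.2 °C meets the Class 3 criterion (Flammable Liquid), so the perfume concentrate is Class 3.
Class 3 net quantity: (two 2 fl oz containers = 118.4 mL) + (one 3.1 fl oz container = 91.76 mL) + (two 2.3 fl oz containers = 136.16 mL) = 346.32 mL.
That is within the Class 3 road limit of 500 mL.

Yes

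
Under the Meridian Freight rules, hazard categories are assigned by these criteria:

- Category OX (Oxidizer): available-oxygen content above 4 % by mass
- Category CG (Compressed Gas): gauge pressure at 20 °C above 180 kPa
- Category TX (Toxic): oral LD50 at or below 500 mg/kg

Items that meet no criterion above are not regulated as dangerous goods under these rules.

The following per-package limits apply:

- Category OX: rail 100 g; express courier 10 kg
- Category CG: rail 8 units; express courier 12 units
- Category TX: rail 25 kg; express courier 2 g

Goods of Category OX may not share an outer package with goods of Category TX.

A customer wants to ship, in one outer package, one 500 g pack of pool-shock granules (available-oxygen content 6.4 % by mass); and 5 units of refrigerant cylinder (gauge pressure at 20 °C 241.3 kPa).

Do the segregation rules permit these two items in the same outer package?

Yes

With available-oxygen content 6.4 % by mass (> 4 % by mass), the pool-shock granules fall in Category OX.
With gauge pressure at 20 °C 241.3 kPa (> 180 kPa), the refrigerant cylinder falls in Category CG.
No segregation rule bars Category OX with Category CG.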